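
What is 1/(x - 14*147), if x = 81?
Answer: -1/1977 ≈ -0.00050582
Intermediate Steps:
1/(x - 14*147) = 1/(81 - 14*147) = 1/(81 - 2058) = 1/(-1977) = -1/1977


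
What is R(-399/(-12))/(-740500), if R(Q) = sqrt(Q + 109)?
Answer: -sqrt(569)/1481000 ≈ -1.6106e-5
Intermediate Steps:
R(Q) = sqrt(109 + Q)
R(-399/(-12))/(-740500) = sqrt(109 - 399/(-12))/(-740500) = sqrt(109 - 399*(-1/12))*(-1/740500) = sqrt(109 + 133/4)*(-1/740500) = sqrt(569/4)*(-1/740500) = (sqrt(569)/2)*(-1/740500) = -sqrt(569)/1481000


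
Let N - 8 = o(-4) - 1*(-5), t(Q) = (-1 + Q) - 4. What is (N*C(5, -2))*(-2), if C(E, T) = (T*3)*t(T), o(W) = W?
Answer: -756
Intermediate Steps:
t(Q) = -5 + Q
N = 9 (N = 8 + (-4 - 1*(-5)) = 8 + (-4 + 5) = 8 + 1 = 9)
C(E, T) = 3*T*(-5 + T) (C(E, T) = (T*3)*(-5 + T) = (3*T)*(-5 + T) = 3*T*(-5 + T))
(N*C(5, -2))*(-2) = (9*(3*(-2)*(-5 - 2)))*(-2) = (9*(3*(-2)*(-7)))*(-2) = (9*42)*(-2) = 378*(-2) = -756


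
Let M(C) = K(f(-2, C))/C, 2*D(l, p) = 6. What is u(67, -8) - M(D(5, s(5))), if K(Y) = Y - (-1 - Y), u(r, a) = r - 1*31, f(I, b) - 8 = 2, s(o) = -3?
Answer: 29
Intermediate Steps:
f(I, b) = 10 (f(I, b) = 8 + 2 = 10)
u(r, a) = -31 + r (u(r, a) = r - 31 = -31 + r)
K(Y) = 1 + 2*Y (K(Y) = Y + (1 + Y) = 1 + 2*Y)
D(l, p) = 3 (D(l, p) = (1/2)*6 = 3)
M(C) = 21/C (M(C) = (1 + 2*10)/C = (1 + 20)/C = 21/C)
u(67, -8) - M(D(5, s(5))) = (-31 + 67) - 21/3 = 36 - 21/3 = 36 - 1*7 = 36 - 7 = 29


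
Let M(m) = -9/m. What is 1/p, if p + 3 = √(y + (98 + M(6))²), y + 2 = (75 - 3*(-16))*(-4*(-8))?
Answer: 12/52949 + 2*√52985/52949 ≈ 0.0089212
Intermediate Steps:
y = 3934 (y = -2 + (75 - 3*(-16))*(-4*(-8)) = -2 + (75 + 48)*32 = -2 + 123*32 = -2 + 3936 = 3934)
p = -3 + √52985/2 (p = -3 + √(3934 + (98 - 9/6)²) = -3 + √(3934 + (98 - 9*⅙)²) = -3 + √(3934 + (98 - 3/2)²) = -3 + √(3934 + (193/2)²) = -3 + √(3934 + 37249/4) = -3 + √(52985/4) = -3 + √52985/2 ≈ 112.09)
1/p = 1/(-3 + √52985/2)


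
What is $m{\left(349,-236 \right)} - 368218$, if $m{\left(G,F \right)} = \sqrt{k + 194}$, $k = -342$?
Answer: $-368218 + 2 i \sqrt{37} \approx -3.6822 \cdot 10^{5} + 12.166 i$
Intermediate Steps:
$m{\left(G,F \right)} = 2 i \sqrt{37}$ ($m{\left(G,F \right)} = \sqrt{-342 + 194} = \sqrt{-148} = 2 i \sqrt{37}$)
$m{\left(349,-236 \right)} - 368218 = 2 i \sqrt{37} - 368218 = -368218 + 2 i \sqrt{37}$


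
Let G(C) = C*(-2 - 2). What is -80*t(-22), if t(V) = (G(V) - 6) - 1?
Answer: -6480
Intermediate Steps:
G(C) = -4*C (G(C) = C*(-4) = -4*C)
t(V) = -7 - 4*V (t(V) = (-4*V - 6) - 1 = (-6 - 4*V) - 1 = -7 - 4*V)
-80*t(-22) = -80*(-7 - 4*(-22)) = -80*(-7 + 88) = -80*81 = -6480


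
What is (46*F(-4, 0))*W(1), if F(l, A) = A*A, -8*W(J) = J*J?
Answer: 0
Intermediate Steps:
W(J) = -J**2/8 (W(J) = -J*J/8 = -J**2/8)
F(l, A) = A**2
(46*F(-4, 0))*W(1) = (46*0**2)*(-1/8*1**2) = (46*0)*(-1/8*1) = 0*(-1/8) = 0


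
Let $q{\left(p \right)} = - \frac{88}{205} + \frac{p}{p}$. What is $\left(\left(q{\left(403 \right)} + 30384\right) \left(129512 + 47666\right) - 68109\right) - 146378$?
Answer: $\frac{1103568912151}{205} \approx 5.3833 \cdot 10^{9}$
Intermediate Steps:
$q{\left(p \right)} = \frac{117}{205}$ ($q{\left(p \right)} = \left(-88\right) \frac{1}{205} + 1 = - \frac{88}{205} + 1 = \frac{117}{205}$)
$\left(\left(q{\left(403 \right)} + 30384\right) \left(129512 + 47666\right) - 68109\right) - 146378 = \left(\left(\frac{117}{205} + 30384\right) \left(129512 + 47666\right) - 68109\right) - 146378 = \left(\frac{6228837}{205} \cdot 177178 - 68109\right) - 146378 = \left(\frac{1103612881986}{205} - 68109\right) - 146378 = \frac{1103598919641}{205} - 146378 = \frac{1103568912151}{205}$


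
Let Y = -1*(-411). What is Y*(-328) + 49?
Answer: -134759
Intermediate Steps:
Y = 411
Y*(-328) + 49 = 411*(-328) + 49 = -134808 + 49 = -134759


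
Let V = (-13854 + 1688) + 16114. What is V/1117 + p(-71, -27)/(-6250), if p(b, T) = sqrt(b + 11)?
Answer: 3948/1117 - I*sqrt(15)/3125 ≈ 3.5345 - 0.0012394*I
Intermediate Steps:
p(b, T) = sqrt(11 + b)
V = 3948 (V = -12166 + 16114 = 3948)
V/1117 + p(-71, -27)/(-6250) = 3948/1117 + sqrt(11 - 71)/(-6250) = 3948*(1/1117) + sqrt(-60)*(-1/6250) = 3948/1117 + (2*I*sqrt(15))*(-1/6250) = 3948/1117 - I*sqrt(15)/3125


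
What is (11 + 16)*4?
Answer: 108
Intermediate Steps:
(11 + 16)*4 = 27*4 = 108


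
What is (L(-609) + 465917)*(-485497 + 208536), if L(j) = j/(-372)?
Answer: -16001120164471/124 ≈ -1.2904e+11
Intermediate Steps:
L(j) = -j/372 (L(j) = j*(-1/372) = -j/372)
(L(-609) + 465917)*(-485497 + 208536) = (-1/372*(-609) + 465917)*(-485497 + 208536) = (203/124 + 465917)*(-276961) = (57773911/124)*(-276961) = -16001120164471/124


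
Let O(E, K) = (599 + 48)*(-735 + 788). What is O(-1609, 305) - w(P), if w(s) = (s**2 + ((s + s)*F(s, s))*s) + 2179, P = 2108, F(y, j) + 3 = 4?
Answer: -13298880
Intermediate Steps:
F(y, j) = 1 (F(y, j) = -3 + 4 = 1)
O(E, K) = 34291 (O(E, K) = 647*53 = 34291)
w(s) = 2179 + 3*s**2 (w(s) = (s**2 + ((s + s)*1)*s) + 2179 = (s**2 + ((2*s)*1)*s) + 2179 = (s**2 + (2*s)*s) + 2179 = (s**2 + 2*s**2) + 2179 = 3*s**2 + 2179 = 2179 + 3*s**2)
O(-1609, 305) - w(P) = 34291 - (2179 + 3*2108**2) = 34291 - (2179 + 3*4443664) = 34291 - (2179 + 13330992) = 34291 - 1*13333171 = 34291 - 13333171 = -13298880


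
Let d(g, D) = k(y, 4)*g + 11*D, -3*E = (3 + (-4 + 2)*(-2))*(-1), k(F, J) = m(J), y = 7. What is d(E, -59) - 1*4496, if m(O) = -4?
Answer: -15463/3 ≈ -5154.3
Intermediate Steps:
k(F, J) = -4
E = 7/3 (E = -(3 + (-4 + 2)*(-2))*(-1)/3 = -(3 - 2*(-2))*(-1)/3 = -(3 + 4)*(-1)/3 = -7*(-1)/3 = -⅓*(-7) = 7/3 ≈ 2.3333)
d(g, D) = -4*g + 11*D
d(E, -59) - 1*4496 = (-4*7/3 + 11*(-59)) - 1*4496 = (-28/3 - 649) - 4496 = -1975/3 - 4496 = -15463/3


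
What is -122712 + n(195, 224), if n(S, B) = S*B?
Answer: -79032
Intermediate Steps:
n(S, B) = B*S
-122712 + n(195, 224) = -122712 + 224*195 = -122712 + 43680 = -79032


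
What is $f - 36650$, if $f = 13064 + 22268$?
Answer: $-1318$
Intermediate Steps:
$f = 35332$
$f - 36650 = 35332 - 36650 = -1318$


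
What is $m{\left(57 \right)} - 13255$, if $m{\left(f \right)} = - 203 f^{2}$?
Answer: $-672802$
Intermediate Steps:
$m{\left(57 \right)} - 13255 = - 203 \cdot 57^{2} - 13255 = \left(-203\right) 3249 - 13255 = -659547 - 13255 = -672802$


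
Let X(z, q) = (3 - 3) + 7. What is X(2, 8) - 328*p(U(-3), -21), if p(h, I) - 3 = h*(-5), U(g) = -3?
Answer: -5897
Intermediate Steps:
X(z, q) = 7 (X(z, q) = 0 + 7 = 7)
p(h, I) = 3 - 5*h (p(h, I) = 3 + h*(-5) = 3 - 5*h)
X(2, 8) - 328*p(U(-3), -21) = 7 - 328*(3 - 5*(-3)) = 7 - 328*(3 + 15) = 7 - 328*18 = 7 - 5904 = -5897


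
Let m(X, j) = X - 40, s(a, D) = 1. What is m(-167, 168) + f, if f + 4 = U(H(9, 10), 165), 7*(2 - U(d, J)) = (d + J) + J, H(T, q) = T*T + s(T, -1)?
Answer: -1875/7 ≈ -267.86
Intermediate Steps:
m(X, j) = -40 + X
H(T, q) = 1 + T² (H(T, q) = T*T + 1 = T² + 1 = 1 + T²)
U(d, J) = 2 - 2*J/7 - d/7 (U(d, J) = 2 - ((d + J) + J)/7 = 2 - ((J + d) + J)/7 = 2 - (d + 2*J)/7 = 2 + (-2*J/7 - d/7) = 2 - 2*J/7 - d/7)
f = -426/7 (f = -4 + (2 - 2/7*165 - (1 + 9²)/7) = -4 + (2 - 330/7 - (1 + 81)/7) = -4 + (2 - 330/7 - ⅐*82) = -4 + (2 - 330/7 - 82/7) = -4 - 398/7 = -426/7 ≈ -60.857)
m(-167, 168) + f = (-40 - 167) - 426/7 = -207 - 426/7 = -1875/7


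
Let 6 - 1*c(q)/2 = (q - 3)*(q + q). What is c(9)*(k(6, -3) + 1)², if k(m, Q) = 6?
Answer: -9996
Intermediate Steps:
c(q) = 12 - 4*q*(-3 + q) (c(q) = 12 - 2*(q - 3)*(q + q) = 12 - 2*(-3 + q)*2*q = 12 - 4*q*(-3 + q))
c(9)*(k(6, -3) + 1)² = (12 - 4*9² + 12*9)*(6 + 1)² = (12 - 4*81 + 108)*7² = (12 - 324 + 108)*49 = -204*49 = -9996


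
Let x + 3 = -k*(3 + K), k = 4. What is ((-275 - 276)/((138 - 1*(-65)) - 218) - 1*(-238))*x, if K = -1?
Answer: -45331/15 ≈ -3022.1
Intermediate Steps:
x = -11 (x = -3 - 4*(3 - 1) = -3 - 4*2 = -3 - 1*8 = -3 - 8 = -11)
((-275 - 276)/((138 - 1*(-65)) - 218) - 1*(-238))*x = ((-275 - 276)/((138 - 1*(-65)) - 218) - 1*(-238))*(-11) = (-551/((138 + 65) - 218) + 238)*(-11) = (-551/(203 - 218) + 238)*(-11) = (-551/(-15) + 238)*(-11) = (-551*(-1/15) + 238)*(-11) = (551/15 + 238)*(-11) = (4121/15)*(-11) = -45331/15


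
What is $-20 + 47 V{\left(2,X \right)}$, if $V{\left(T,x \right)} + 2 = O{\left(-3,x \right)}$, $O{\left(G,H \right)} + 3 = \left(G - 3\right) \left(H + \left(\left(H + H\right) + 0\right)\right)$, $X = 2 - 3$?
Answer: $591$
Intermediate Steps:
$X = -1$ ($X = 2 - 3 = -1$)
$O{\left(G,H \right)} = -3 + 3 H \left(-3 + G\right)$ ($O{\left(G,H \right)} = -3 + \left(G - 3\right) \left(H + \left(\left(H + H\right) + 0\right)\right) = -3 + \left(-3 + G\right) \left(H + \left(2 H + 0\right)\right) = -3 + \left(-3 + G\right) \left(H + 2 H\right) = -3 + \left(-3 + G\right) 3 H = -3 + 3 H \left(-3 + G\right)$)
$V{\left(T,x \right)} = -5 - 18 x$ ($V{\left(T,x \right)} = -2 - \left(3 + 18 x\right) = -5 - 18 x$)
$-20 + 47 V{\left(2,X \right)} = -20 + 47 \left(-5 - -18\right) = -20 + 47 \left(-5 + 18\right) = -20 + 47 \cdot 13 = -20 + 611 = 591$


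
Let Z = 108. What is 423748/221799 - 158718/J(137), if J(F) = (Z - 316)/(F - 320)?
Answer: -3221075602111/23067096 ≈ -1.3964e+5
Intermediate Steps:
J(F) = -208/(-320 + F) (J(F) = (108 - 316)/(F - 320) = -208/(-320 + F))
423748/221799 - 158718/J(137) = 423748/221799 - 158718/((-208/(-320 + 137))) = 423748*(1/221799) - 158718/((-208/(-183))) = 423748/221799 - 158718/((-208*(-1/183))) = 423748/221799 - 158718/208/183 = 423748/221799 - 158718*183/208 = 423748/221799 - 14522697/104 = -3221075602111/23067096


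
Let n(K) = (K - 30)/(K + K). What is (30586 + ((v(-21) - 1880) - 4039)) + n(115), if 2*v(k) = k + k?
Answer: 1133733/46 ≈ 24646.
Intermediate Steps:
v(k) = k (v(k) = (k + k)/2 = (2*k)/2 = k)
n(K) = (-30 + K)/(2*K) (n(K) = (-30 + K)/((2*K)) = (-30 + K)*(1/(2*K)) = (-30 + K)/(2*K))
(30586 + ((v(-21) - 1880) - 4039)) + n(115) = (30586 + ((-21 - 1880) - 4039)) + (½)*(-30 + 115)/115 = (30586 + (-1901 - 4039)) + (½)*(1/115)*85 = (30586 - 5940) + 17/46 = 24646 + 17/46 = 1133733/46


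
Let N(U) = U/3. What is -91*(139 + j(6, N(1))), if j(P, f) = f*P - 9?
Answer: -12012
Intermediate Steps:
N(U) = U/3 (N(U) = U*(⅓) = U/3)
j(P, f) = -9 + P*f (j(P, f) = P*f - 9 = -9 + P*f)
-91*(139 + j(6, N(1))) = -91*(139 + (-9 + 6*((⅓)*1))) = -91*(139 + (-9 + 6*(⅓))) = -91*(139 + (-9 + 2)) = -91*(139 - 7) = -91*132 = -12012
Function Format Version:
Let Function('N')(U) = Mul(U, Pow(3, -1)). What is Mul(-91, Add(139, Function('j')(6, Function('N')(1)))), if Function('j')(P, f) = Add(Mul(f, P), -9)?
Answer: -12012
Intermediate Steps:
Function('N')(U) = Mul(Rational(1, 3), U) (Function('N')(U) = Mul(U, Rational(1, 3)) = Mul(Rational(1, 3), U))
Function('j')(P, f) = Add(-9, Mul(P, f)) (Function('j')(P, f) = Add(Mul(P, f), -9) = Add(-9, Mul(P, f)))
Mul(-91, Add(139, Function('j')(6, Function('N')(1)))) = Mul(-91, Add(139, Add(-9, Mul(6, Mul(Rational(1, 3), 1))))) = Mul(-91, Add(139, Add(-9, Mul(6, Rational(1, 3))))) = Mul(-91, Add(139, Add(-9, 2))) = Mul(-91, Add(139, -7)) = Mul(-91, 132) = -12012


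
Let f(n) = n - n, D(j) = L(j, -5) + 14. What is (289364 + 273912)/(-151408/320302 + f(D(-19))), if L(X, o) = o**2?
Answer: -22552303669/18926 ≈ -1.1916e+6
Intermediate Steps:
D(j) = 39 (D(j) = (-5)**2 + 14 = 25 + 14 = 39)
f(n) = 0
(289364 + 273912)/(-151408/320302 + f(D(-19))) = (289364 + 273912)/(-151408/320302 + 0) = 563276/(-151408*1/320302 + 0) = 563276/(-75704/160151 + 0) = 563276/(-75704/160151) = 563276*(-160151/75704) = -22552303669/18926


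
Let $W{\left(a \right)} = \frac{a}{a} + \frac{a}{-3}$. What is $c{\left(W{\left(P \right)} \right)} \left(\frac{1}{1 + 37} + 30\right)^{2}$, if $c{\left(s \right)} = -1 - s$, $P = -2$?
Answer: $- \frac{2603762}{1083} \approx -2404.2$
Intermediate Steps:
$W{\left(a \right)} = 1 - \frac{a}{3}$ ($W{\left(a \right)} = 1 + a \left(- \frac{1}{3}\right) = 1 - \frac{a}{3}$)
$c{\left(W{\left(P \right)} \right)} \left(\frac{1}{1 + 37} + 30\right)^{2} = \left(-1 - \left(1 - - \frac{2}{3}\right)\right) \left(\frac{1}{1 + 37} + 30\right)^{2} = \left(-1 - \left(1 + \frac{2}{3}\right)\right) \left(\frac{1}{38} + 30\right)^{2} = \left(-1 - \frac{5}{3}\right) \left(\frac{1}{38} + 30\right)^{2} = \left(-1 - \frac{5}{3}\right) \left(\frac{1141}{38}\right)^{2} = \left(- \frac{8}{3}\right) \frac{1301881}{1444} = - \frac{2603762}{1083}$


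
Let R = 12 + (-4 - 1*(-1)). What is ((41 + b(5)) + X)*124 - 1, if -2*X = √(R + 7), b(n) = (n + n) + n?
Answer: 6695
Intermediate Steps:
R = 9 (R = 12 + (-4 + 1) = 12 - 3 = 9)
b(n) = 3*n (b(n) = 2*n + n = 3*n)
X = -2 (X = -√(9 + 7)/2 = -√16/2 = -½*4 = -2)
((41 + b(5)) + X)*124 - 1 = ((41 + 3*5) - 2)*124 - 1 = ((41 + 15) - 2)*124 - 1 = (56 - 2)*124 - 1 = 54*124 - 1 = 6696 - 1 = 6695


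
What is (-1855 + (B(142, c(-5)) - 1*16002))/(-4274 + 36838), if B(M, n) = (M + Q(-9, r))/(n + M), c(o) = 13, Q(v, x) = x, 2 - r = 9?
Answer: -138385/252371 ≈ -0.54834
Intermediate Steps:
r = -7 (r = 2 - 1*9 = 2 - 9 = -7)
B(M, n) = (-7 + M)/(M + n) (B(M, n) = (M - 7)/(n + M) = (-7 + M)/(M + n))
(-1855 + (B(142, c(-5)) - 1*16002))/(-4274 + 36838) = (-1855 + ((-7 + 142)/(142 + 13) - 1*16002))/(-4274 + 36838) = (-1855 + (135/155 - 16002))/32564 = (-1855 + ((1/155)*135 - 16002))*(1/32564) = (-1855 + (27/31 - 16002))*(1/32564) = (-1855 - 496035/31)*(1/32564) = -553540/31*1/32564 = -138385/252371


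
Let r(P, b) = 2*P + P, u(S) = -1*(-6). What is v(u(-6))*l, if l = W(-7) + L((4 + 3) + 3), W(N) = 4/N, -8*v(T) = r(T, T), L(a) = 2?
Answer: -45/14 ≈ -3.2143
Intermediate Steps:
u(S) = 6
r(P, b) = 3*P
v(T) = -3*T/8
l = 10/7 (l = 4/(-7) + 2 = 4*(-⅐) + 2 = -4/7 + 2 = 10/7 ≈ 1.4286)
v(u(-6))*l = -3/8*6*(10/7) = -9/4*10/7 = -45/14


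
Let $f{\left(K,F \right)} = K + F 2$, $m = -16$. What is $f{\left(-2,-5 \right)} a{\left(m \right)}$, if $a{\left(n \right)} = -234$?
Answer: $2808$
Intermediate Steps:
$f{\left(K,F \right)} = K + 2 F$
$f{\left(-2,-5 \right)} a{\left(m \right)} = \left(-2 + 2 \left(-5\right)\right) \left(-234\right) = \left(-2 - 10\right) \left(-234\right) = \left(-12\right) \left(-234\right) = 2808$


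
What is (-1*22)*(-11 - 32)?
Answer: 946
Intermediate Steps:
(-1*22)*(-11 - 32) = -22*(-43) = 946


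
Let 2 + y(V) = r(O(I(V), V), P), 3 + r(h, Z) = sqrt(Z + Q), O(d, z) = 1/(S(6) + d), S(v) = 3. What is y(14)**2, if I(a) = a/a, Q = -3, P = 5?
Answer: (5 - sqrt(2))**2 ≈ 12.858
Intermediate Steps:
I(a) = 1
O(d, z) = 1/(3 + d)
r(h, Z) = -3 + sqrt(-3 + Z) (r(h, Z) = -3 + sqrt(Z - 3) = -3 + sqrt(-3 + Z))
y(V) = -5 + sqrt(2) (y(V) = -2 + (-3 + sqrt(-3 + 5)) = -2 + (-3 + sqrt(2)) = -5 + sqrt(2))
y(14)**2 = (-5 + sqrt(2))**2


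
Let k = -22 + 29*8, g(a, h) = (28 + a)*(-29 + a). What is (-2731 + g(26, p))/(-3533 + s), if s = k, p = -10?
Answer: 2893/3323 ≈ 0.87060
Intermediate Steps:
g(a, h) = (-29 + a)*(28 + a)
k = 210 (k = -22 + 232 = 210)
s = 210
(-2731 + g(26, p))/(-3533 + s) = (-2731 + (-812 + 26² - 1*26))/(-3533 + 210) = (-2731 + (-812 + 676 - 26))/(-3323) = (-2731 - 162)*(-1/3323) = -2893*(-1/3323) = 2893/3323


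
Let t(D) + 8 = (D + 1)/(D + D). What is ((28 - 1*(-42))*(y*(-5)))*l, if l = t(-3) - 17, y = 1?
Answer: 25900/3 ≈ 8633.3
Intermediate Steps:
t(D) = -8 + (1 + D)/(2*D) (t(D) = -8 + (D + 1)/(D + D) = -8 + (1 + D)/((2*D)) = -8 + (1 + D)*(1/(2*D)) = -8 + (1 + D)/(2*D))
l = -74/3 (l = (1/2)*(1 - 15*(-3))/(-3) - 17 = (1/2)*(-1/3)*(1 + 45) - 17 = (1/2)*(-1/3)*46 - 17 = -23/3 - 17 = -74/3 ≈ -24.667)
((28 - 1*(-42))*(y*(-5)))*l = ((28 - 1*(-42))*(1*(-5)))*(-74/3) = ((28 + 42)*(-5))*(-74/3) = (70*(-5))*(-74/3) = -350*(-74/3) = 25900/3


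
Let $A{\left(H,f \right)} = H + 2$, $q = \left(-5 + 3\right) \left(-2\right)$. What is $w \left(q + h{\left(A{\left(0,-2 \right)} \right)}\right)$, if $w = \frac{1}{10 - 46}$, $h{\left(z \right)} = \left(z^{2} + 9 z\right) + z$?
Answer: $- \frac{7}{9} \approx -0.77778$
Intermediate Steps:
$q = 4$ ($q = \left(-2\right) \left(-2\right) = 4$)
$A{\left(H,f \right)} = 2 + H$
$h{\left(z \right)} = z^{2} + 10 z$
$w = - \frac{1}{36}$ ($w = \frac{1}{-36} = - \frac{1}{36} \approx -0.027778$)
$w \left(q + h{\left(A{\left(0,-2 \right)} \right)}\right) = - \frac{4 + \left(2 + 0\right) \left(10 + \left(2 + 0\right)\right)}{36} = - \frac{4 + 2 \left(10 + 2\right)}{36} = - \frac{4 + 2 \cdot 12}{36} = - \frac{4 + 24}{36} = \left(- \frac{1}{36}\right) 28 = - \frac{7}{9}$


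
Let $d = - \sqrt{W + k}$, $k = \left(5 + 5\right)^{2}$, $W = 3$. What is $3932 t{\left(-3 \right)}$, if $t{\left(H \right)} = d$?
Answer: $- 3932 \sqrt{103} \approx -39905.0$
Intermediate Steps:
$k = 100$ ($k = 10^{2} = 100$)
$d = - \sqrt{103}$ ($d = - \sqrt{3 + 100} = - \sqrt{103} \approx -10.149$)
$t{\left(H \right)} = - \sqrt{103}$
$3932 t{\left(-3 \right)} = 3932 \left(- \sqrt{103}\right) = - 3932 \sqrt{103}$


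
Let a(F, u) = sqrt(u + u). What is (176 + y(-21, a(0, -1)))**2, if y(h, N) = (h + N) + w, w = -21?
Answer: (134 + I*sqrt(2))**2 ≈ 17954.0 + 379.0*I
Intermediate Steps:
a(F, u) = sqrt(2)*sqrt(u) (a(F, u) = sqrt(2*u) = sqrt(2)*sqrt(u))
y(h, N) = -21 + N + h (y(h, N) = (h + N) - 21 = (N + h) - 21 = -21 + N + h)
(176 + y(-21, a(0, -1)))**2 = (176 + (-21 + sqrt(2)*sqrt(-1) - 21))**2 = (176 + (-21 + sqrt(2)*I - 21))**2 = (176 + (-21 + I*sqrt(2) - 21))**2 = (176 + (-42 + I*sqrt(2)))**2 = (134 + I*sqrt(2))**2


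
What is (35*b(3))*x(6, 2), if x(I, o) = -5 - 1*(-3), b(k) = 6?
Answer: -420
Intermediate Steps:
x(I, o) = -2 (x(I, o) = -5 + 3 = -2)
(35*b(3))*x(6, 2) = (35*6)*(-2) = 210*(-2) = -420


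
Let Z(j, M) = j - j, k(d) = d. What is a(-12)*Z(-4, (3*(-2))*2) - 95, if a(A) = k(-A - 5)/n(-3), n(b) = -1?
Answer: -95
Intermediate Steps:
Z(j, M) = 0
a(A) = 5 + A (a(A) = (-A - 5)/(-1) = (-5 - A)*(-1) = 5 + A)
a(-12)*Z(-4, (3*(-2))*2) - 95 = (5 - 12)*0 - 95 = -7*0 - 95 = 0 - 95 = -95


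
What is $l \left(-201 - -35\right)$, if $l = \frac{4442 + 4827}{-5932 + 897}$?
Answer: $\frac{1538654}{5035} \approx 305.59$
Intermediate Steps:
$l = - \frac{9269}{5035}$ ($l = \frac{9269}{-5035} = 9269 \left(- \frac{1}{5035}\right) = - \frac{9269}{5035} \approx -1.8409$)
$l \left(-201 - -35\right) = - \frac{9269 \left(-201 - -35\right)}{5035} = - \frac{9269 \left(-201 + 35\right)}{5035} = \left(- \frac{9269}{5035}\right) \left(-166\right) = \frac{1538654}{5035}$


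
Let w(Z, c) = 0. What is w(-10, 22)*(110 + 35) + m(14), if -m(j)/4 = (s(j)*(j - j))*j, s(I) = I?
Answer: 0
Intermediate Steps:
m(j) = 0 (m(j) = -4*j*(j - j)*j = -4*j*0*j = -0*j = -4*0 = 0)
w(-10, 22)*(110 + 35) + m(14) = 0*(110 + 35) + 0 = 0*145 + 0 = 0 + 0 = 0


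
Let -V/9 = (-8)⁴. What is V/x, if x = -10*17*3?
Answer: 6144/85 ≈ 72.282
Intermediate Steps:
x = -510 (x = -170*3 = -510)
V = -36864 (V = -9*(-8)⁴ = -9*4096 = -36864)
V/x = -36864/(-510) = -36864*(-1/510) = 6144/85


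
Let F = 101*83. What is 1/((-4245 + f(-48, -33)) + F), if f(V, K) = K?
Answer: 1/4105 ≈ 0.00024361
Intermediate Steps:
F = 8383
1/((-4245 + f(-48, -33)) + F) = 1/((-4245 - 33) + 8383) = 1/(-4278 + 8383) = 1/4105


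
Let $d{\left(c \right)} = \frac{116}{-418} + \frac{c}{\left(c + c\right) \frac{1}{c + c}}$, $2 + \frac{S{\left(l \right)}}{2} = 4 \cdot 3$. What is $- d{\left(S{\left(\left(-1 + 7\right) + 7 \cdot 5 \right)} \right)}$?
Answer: $- \frac{4122}{209} \approx -19.722$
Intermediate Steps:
$S{\left(l \right)} = 20$ ($S{\left(l \right)} = -4 + 2 \cdot 4 \cdot 3 = -4 + 2 \cdot 12 = -4 + 24 = 20$)
$d{\left(c \right)} = - \frac{58}{209} + c$ ($d{\left(c \right)} = 116 \left(- \frac{1}{418}\right) + \frac{c}{2 c \frac{1}{2 c}} = - \frac{58}{209} + \frac{c}{2 c \frac{1}{2 c}} = - \frac{58}{209} + \frac{c}{1} = - \frac{58}{209} + c 1 = - \frac{58}{209} + c$)
$- d{\left(S{\left(\left(-1 + 7\right) + 7 \cdot 5 \right)} \right)} = - (- \frac{58}{209} + 20) = \left(-1\right) \frac{4122}{209} = - \frac{4122}{209}$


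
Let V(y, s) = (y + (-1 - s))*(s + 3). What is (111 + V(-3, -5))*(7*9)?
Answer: 6867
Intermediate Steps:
V(y, s) = (3 + s)*(-1 + y - s) (V(y, s) = (-1 + y - s)*(3 + s) = (3 + s)*(-1 + y - s))
(111 + V(-3, -5))*(7*9) = (111 + (-3 - 1*(-5)² - 4*(-5) + 3*(-3) - 5*(-3)))*(7*9) = (111 + (-3 - 1*25 + 20 - 9 + 15))*63 = (111 + (-3 - 25 + 20 - 9 + 15))*63 = (111 - 2)*63 = 109*63 = 6867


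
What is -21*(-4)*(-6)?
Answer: -504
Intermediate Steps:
-21*(-4)*(-6) = -(-84)*(-6) = -1*504 = -504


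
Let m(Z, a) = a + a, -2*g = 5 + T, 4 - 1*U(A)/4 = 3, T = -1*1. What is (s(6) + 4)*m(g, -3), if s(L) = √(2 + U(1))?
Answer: -24 - 6*√6 ≈ -38.697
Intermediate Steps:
T = -1
U(A) = 4 (U(A) = 16 - 4*3 = 16 - 12 = 4)
s(L) = √6 (s(L) = √(2 + 4) = √6)
g = -2 (g = -(5 - 1)/2 = -½*4 = -2)
m(Z, a) = 2*a
(s(6) + 4)*m(g, -3) = (√6 + 4)*(2*(-3)) = (4 + √6)*(-6) = -24 - 6*√6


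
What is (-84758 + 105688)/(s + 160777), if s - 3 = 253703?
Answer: 910/18021 ≈ 0.050497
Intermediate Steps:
s = 253706 (s = 3 + 253703 = 253706)
(-84758 + 105688)/(s + 160777) = (-84758 + 105688)/(253706 + 160777) = 20930/414483 = 20930*(1/414483) = 910/18021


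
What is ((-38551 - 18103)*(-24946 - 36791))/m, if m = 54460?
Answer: 1748823999/27230 ≈ 64224.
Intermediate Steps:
((-38551 - 18103)*(-24946 - 36791))/m = ((-38551 - 18103)*(-24946 - 36791))/54460 = -56654*(-61737)*(1/54460) = 3497647998*(1/54460) = 1748823999/27230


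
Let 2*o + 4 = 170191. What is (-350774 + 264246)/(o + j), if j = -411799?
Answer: 173056/653411 ≈ 0.26485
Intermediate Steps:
o = 170187/2 (o = -2 + (1/2)*170191 = -2 + 170191/2 = 170187/2 ≈ 85094.)
(-350774 + 264246)/(o + j) = (-350774 + 264246)/(170187/2 - 411799) = -86528/(-653411/2) = -86528*(-2/653411) = 173056/653411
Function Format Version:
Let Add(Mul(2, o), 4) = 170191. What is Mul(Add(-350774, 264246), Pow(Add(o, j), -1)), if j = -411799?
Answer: Rational(173056, 653411) ≈ 0.26485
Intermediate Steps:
o = Rational(170187, 2) (o = Add(-2, Mul(Rational(1, 2), 170191)) = Add(-2, Rational(170191, 2)) = Rational(170187, 2) ≈ 85094.)
Mul(Add(-350774, 264246), Pow(Add(o, j), -1)) = Mul(Add(-350774, 264246), Pow(Add(Rational(170187, 2), -411799), -1)) = Mul(-86528, Pow(Rational(-653411, 2), -1)) = Mul(-86528, Rational(-2, 653411)) = Rational(173056, 653411)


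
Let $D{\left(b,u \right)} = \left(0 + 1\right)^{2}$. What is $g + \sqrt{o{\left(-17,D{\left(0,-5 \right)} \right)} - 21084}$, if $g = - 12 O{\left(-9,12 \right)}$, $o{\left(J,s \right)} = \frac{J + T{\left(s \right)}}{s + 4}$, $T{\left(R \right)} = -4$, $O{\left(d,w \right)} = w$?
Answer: $-144 + \frac{i \sqrt{527205}}{5} \approx -144.0 + 145.22 i$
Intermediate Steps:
$D{\left(b,u \right)} = 1$ ($D{\left(b,u \right)} = 1^{2} = 1$)
$o{\left(J,s \right)} = \frac{-4 + J}{4 + s}$ ($o{\left(J,s \right)} = \frac{J - 4}{s + 4} = \frac{-4 + J}{4 + s}$)
$g = -144$ ($g = \left(-12\right) 12 = -144$)
$g + \sqrt{o{\left(-17,D{\left(0,-5 \right)} \right)} - 21084} = -144 + \sqrt{\frac{-4 - 17}{4 + 1} - 21084} = -144 + \sqrt{\frac{1}{5} \left(-21\right) - 21084} = -144 + \sqrt{- \frac{21}{5} - 21084} = -144 + \sqrt{- \frac{105441}{5}} = -144 + \frac{i \sqrt{527205}}{5}$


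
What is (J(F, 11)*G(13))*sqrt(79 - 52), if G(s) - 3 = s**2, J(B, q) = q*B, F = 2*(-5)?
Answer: -56760*sqrt(3) ≈ -98311.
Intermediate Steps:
F = -10
J(B, q) = B*q
G(s) = 3 + s**2
(J(F, 11)*G(13))*sqrt(79 - 52) = ((-10*11)*(3 + 13**2))*sqrt(79 - 52) = (-110*(3 + 169))*sqrt(27) = (-110*172)*(3*sqrt(3)) = -56760*sqrt(3)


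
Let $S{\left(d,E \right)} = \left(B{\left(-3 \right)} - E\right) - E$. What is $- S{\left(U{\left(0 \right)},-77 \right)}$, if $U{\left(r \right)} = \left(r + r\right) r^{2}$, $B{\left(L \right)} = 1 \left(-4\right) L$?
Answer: $-166$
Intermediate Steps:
$B{\left(L \right)} = - 4 L$
$U{\left(r \right)} = 2 r^{3}$ ($U{\left(r \right)} = 2 r r^{2} = 2 r^{3}$)
$S{\left(d,E \right)} = 12 - 2 E$ ($S{\left(d,E \right)} = \left(\left(-4\right) \left(-3\right) - E\right) - E = \left(12 - E\right) - E = 12 - 2 E$)
$- S{\left(U{\left(0 \right)},-77 \right)} = - (12 - -154) = - (12 + 154) = \left(-1\right) 166 = -166$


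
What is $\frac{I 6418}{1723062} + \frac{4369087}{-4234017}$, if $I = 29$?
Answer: $- \frac{1123360678720}{1215912300009} \approx -0.92388$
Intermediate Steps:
$\frac{I 6418}{1723062} + \frac{4369087}{-4234017} = \frac{29 \cdot 6418}{1723062} + \frac{4369087}{-4234017} = 186122 \cdot \frac{1}{1723062} + 4369087 \left(- \frac{1}{4234017}\right) = \frac{93061}{861531} - \frac{4369087}{4234017} = - \frac{1123360678720}{1215912300009}$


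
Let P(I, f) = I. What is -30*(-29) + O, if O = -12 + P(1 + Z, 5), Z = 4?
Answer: 863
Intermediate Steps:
O = -7 (O = -12 + (1 + 4) = -12 + 5 = -7)
-30*(-29) + O = -30*(-29) - 7 = 870 - 7 = 863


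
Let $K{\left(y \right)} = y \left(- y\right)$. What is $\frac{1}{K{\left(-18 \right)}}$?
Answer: $- \frac{1}{324} \approx -0.0030864$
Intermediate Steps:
$K{\left(y \right)} = - y^{2}$
$\frac{1}{K{\left(-18 \right)}} = \frac{1}{\left(-1\right) \left(-18\right)^{2}} = \frac{1}{\left(-1\right) 324} = \frac{1}{-324} = - \frac{1}{324}$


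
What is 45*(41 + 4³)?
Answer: 4725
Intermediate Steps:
45*(41 + 4³) = 45*(41 + 64) = 45*105 = 4725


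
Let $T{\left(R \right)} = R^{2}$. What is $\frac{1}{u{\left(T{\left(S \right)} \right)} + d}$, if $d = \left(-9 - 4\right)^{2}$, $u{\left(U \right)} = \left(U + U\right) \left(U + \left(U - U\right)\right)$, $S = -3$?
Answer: $\frac{1}{331} \approx 0.0030211$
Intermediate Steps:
$u{\left(U \right)} = 2 U^{2}$ ($u{\left(U \right)} = 2 U \left(U + 0\right) = 2 U U = 2 U^{2}$)
$d = 169$ ($d = \left(-13\right)^{2} = 169$)
$\frac{1}{u{\left(T{\left(S \right)} \right)} + d} = \frac{1}{2 \left(\left(-3\right)^{2}\right)^{2} + 169} = \frac{1}{2 \cdot 9^{2} + 169} = \frac{1}{2 \cdot 81 + 169} = \frac{1}{162 + 169} = \frac{1}{331}$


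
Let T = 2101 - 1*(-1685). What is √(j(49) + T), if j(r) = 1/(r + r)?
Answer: √742058/14 ≈ 61.531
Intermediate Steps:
j(r) = 1/(2*r)
T = 3786 (T = 2101 + 1685 = 3786)
√(j(49) + T) = √((½)/49 + 3786) = √((½)*(1/49) + 3786) = √(1/98 + 3786) = √(371029/98) = √742058/14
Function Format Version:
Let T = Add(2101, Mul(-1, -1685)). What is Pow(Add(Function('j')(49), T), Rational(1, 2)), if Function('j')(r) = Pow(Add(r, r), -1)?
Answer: Mul(Rational(1, 14), Pow(742058, Rational(1, 2))) ≈ 61.531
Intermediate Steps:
Function('j')(r) = Mul(Rational(1, 2), Pow(r, -1)) (Function('j')(r) = Pow(Mul(2, r), -1) = Mul(Rational(1, 2), Pow(r, -1)))
T = 3786 (T = Add(2101, 1685) = 3786)
Pow(Add(Function('j')(49), T), Rational(1, 2)) = Pow(Add(Mul(Rational(1, 2), Pow(49, -1)), 3786), Rational(1, 2)) = Pow(Add(Mul(Rational(1, 2), Rational(1, 49)), 3786), Rational(1, 2)) = Pow(Add(Rational(1, 98), 3786), Rational(1, 2)) = Pow(Rational(371029, 98), Rational(1, 2)) = Mul(Rational(1, 14), Pow(742058, Rational(1, 2)))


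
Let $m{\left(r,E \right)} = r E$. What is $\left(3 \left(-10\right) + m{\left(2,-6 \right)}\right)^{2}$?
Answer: $1764$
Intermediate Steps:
$m{\left(r,E \right)} = E r$
$\left(3 \left(-10\right) + m{\left(2,-6 \right)}\right)^{2} = \left(3 \left(-10\right) - 12\right)^{2} = \left(-30 - 12\right)^{2} = \left(-42\right)^{2} = 1764$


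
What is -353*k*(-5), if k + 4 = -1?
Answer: -8825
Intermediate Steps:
k = -5 (k = -4 - 1 = -5)
-353*k*(-5) = -353*(-5)*(-5) = 1765*(-5) = -8825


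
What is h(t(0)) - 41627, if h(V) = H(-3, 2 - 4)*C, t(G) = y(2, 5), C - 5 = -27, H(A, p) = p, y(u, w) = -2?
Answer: -41583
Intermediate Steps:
C = -22 (C = 5 - 27 = -22)
t(G) = -2
h(V) = 44 (h(V) = (2 - 4)*(-22) = -2*(-22) = 44)
h(t(0)) - 41627 = 44 - 41627 = -41583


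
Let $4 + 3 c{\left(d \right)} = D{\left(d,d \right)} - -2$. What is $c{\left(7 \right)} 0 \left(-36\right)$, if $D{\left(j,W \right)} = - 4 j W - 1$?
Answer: $0$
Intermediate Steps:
$D{\left(j,W \right)} = -1 - 4 W j$ ($D{\left(j,W \right)} = - 4 W j - 1 = -1 - 4 W j$)
$c{\left(d \right)} = -1 - \frac{4 d^{2}}{3}$ ($c{\left(d \right)} = - \frac{4}{3} + \frac{\left(-1 - 4 d d\right) - -2}{3} = - \frac{4}{3} + \frac{\left(-1 - 4 d^{2}\right) + 2}{3} = - \frac{4}{3} + \frac{1 - 4 d^{2}}{3} = - \frac{4}{3} - \left(- \frac{1}{3} + \frac{4 d^{2}}{3}\right) = -1 - \frac{4 d^{2}}{3}$)
$c{\left(7 \right)} 0 \left(-36\right) = \left(-1 - \frac{4 \cdot 7^{2}}{3}\right) 0 \left(-36\right) = \left(-1 - \frac{196}{3}\right) 0 \left(-36\right) = \left(- \frac{199}{3}\right) 0 \left(-36\right) = 0 \left(-36\right) = 0$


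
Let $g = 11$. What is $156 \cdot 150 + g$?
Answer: $23411$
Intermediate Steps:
$156 \cdot 150 + g = 156 \cdot 150 + 11 = 23400 + 11 = 23411$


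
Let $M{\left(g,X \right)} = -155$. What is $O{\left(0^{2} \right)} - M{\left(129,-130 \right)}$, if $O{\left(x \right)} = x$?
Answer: $155$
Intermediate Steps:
$O{\left(0^{2} \right)} - M{\left(129,-130 \right)} = 0^{2} - -155 = 0 + 155 = 155$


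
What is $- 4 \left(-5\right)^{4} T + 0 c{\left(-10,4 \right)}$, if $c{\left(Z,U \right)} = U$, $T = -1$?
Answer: $2500$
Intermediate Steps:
$- 4 \left(-5\right)^{4} T + 0 c{\left(-10,4 \right)} = - 4 \left(-5\right)^{4} \left(-1\right) + 0 \cdot 4 = \left(-4\right) 625 \left(-1\right) + 0 = \left(-2500\right) \left(-1\right) + 0 = 2500 + 0 = 2500$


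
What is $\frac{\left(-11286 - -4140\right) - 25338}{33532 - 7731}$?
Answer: $- \frac{32484}{25801} \approx -1.259$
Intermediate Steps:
$\frac{\left(-11286 - -4140\right) - 25338}{33532 - 7731} = \frac{\left(-11286 + 4140\right) - 25338}{25801} = \left(-7146 - 25338\right) \frac{1}{25801} = \left(-32484\right) \frac{1}{25801} = - \frac{32484}{25801}$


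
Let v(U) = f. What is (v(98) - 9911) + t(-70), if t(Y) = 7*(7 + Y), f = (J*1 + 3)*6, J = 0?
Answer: -10334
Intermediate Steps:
f = 18 (f = (0*1 + 3)*6 = (0 + 3)*6 = 3*6 = 18)
v(U) = 18
t(Y) = 49 + 7*Y
(v(98) - 9911) + t(-70) = (18 - 9911) + (49 + 7*(-70)) = -9893 + (49 - 490) = -9893 - 441 = -10334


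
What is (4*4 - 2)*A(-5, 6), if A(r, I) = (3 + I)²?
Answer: 1134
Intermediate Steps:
(4*4 - 2)*A(-5, 6) = (4*4 - 2)*(3 + 6)² = (16 - 2)*9² = 14*81 = 1134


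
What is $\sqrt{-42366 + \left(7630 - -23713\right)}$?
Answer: $i \sqrt{11023} \approx 104.99 i$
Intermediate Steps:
$\sqrt{-42366 + \left(7630 - -23713\right)} = \sqrt{-42366 + \left(7630 + 23713\right)} = \sqrt{-42366 + 31343} = \sqrt{-11023} = i \sqrt{11023}$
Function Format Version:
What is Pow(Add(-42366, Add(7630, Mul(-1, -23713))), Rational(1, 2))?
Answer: Mul(I, Pow(11023, Rational(1, 2))) ≈ Mul(104.99, I)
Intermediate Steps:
Pow(Add(-42366, Add(7630, Mul(-1, -23713))), Rational(1, 2)) = Pow(Add(-42366, Add(7630, 23713)), Rational(1, 2)) = Pow(Add(-42366, 31343), Rational(1, 2)) = Pow(-11023, Rational(1, 2)) = Mul(I, Pow(11023, Rational(1, 2)))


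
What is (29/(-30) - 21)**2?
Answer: 434281/900 ≈ 482.53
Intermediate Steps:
(29/(-30) - 21)**2 = (29*(-1/30) - 21)**2 = (-29/30 - 21)**2 = (-659/30)**2 = 434281/900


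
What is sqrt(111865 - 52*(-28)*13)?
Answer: sqrt(130793) ≈ 361.65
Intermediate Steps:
sqrt(111865 - 52*(-28)*13) = sqrt(111865 + 1456*13) = sqrt(111865 + 18928) = sqrt(130793)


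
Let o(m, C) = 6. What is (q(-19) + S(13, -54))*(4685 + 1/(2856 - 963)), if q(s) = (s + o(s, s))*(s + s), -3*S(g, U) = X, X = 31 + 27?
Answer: 12629037344/5679 ≈ 2.2238e+6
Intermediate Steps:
X = 58
S(g, U) = -58/3 (S(g, U) = -⅓*58 = -58/3)
q(s) = 2*s*(6 + s) (q(s) = (s + 6)*(s + s) = (6 + s)*(2*s) = 2*s*(6 + s))
(q(-19) + S(13, -54))*(4685 + 1/(2856 - 963)) = (2*(-19)*(6 - 19) - 58/3)*(4685 + 1/(2856 - 963)) = (2*(-19)*(-13) - 58/3)*(4685 + 1/1893) = (494 - 58/3)*(4685 + 1/1893) = (1424/3)*(8868706/1893) = 12629037344/5679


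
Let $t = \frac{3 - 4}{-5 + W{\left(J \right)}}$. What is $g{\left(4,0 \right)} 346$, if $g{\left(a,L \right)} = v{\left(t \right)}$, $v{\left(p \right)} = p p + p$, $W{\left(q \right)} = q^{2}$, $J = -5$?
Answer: $- \frac{3287}{200} \approx -16.435$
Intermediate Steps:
$t = - \frac{1}{20}$ ($t = \frac{3 - 4}{-5 + \left(-5\right)^{2}} = - \frac{1}{-5 + 25} = - \frac{1}{20} \approx -0.05$)
$v{\left(p \right)} = p + p^{2}$ ($v{\left(p \right)} = p^{2} + p = p + p^{2}$)
$g{\left(a,L \right)} = - \frac{19}{400}$ ($g{\left(a,L \right)} = - \frac{1 - \frac{1}{20}}{20} = \left(- \frac{1}{20}\right) \frac{19}{20} = - \frac{19}{400}$)
$g{\left(4,0 \right)} 346 = \left(- \frac{19}{400}\right) 346 = - \frac{3287}{200}$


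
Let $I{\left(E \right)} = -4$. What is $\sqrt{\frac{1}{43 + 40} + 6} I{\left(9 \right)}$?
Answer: $- \frac{4 \sqrt{41417}}{83} \approx -9.8078$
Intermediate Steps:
$\sqrt{\frac{1}{43 + 40} + 6} I{\left(9 \right)} = \sqrt{\frac{1}{43 + 40} + 6} \left(-4\right) = \sqrt{\frac{1}{83} + 6} \left(-4\right) = \sqrt{\frac{499}{83}} \left(-4\right) = \frac{\sqrt{41417}}{83} \left(-4\right) = - \frac{4 \sqrt{41417}}{83}$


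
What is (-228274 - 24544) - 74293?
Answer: -327111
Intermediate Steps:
(-228274 - 24544) - 74293 = -252818 - 74293 = -327111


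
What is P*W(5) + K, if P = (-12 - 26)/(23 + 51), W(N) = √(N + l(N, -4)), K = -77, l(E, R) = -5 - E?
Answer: -77 - 19*I*√5/37 ≈ -77.0 - 1.1483*I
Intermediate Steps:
W(N) = I*√5 (W(N) = √(N + (-5 - N)) = √(-5) = I*√5)
P = -19/37 (P = -38/74 = -38*1/74 = -19/37 ≈ -0.51351)
P*W(5) + K = -19*I*√5/37 - 77 = -77 - 19*I*√5/37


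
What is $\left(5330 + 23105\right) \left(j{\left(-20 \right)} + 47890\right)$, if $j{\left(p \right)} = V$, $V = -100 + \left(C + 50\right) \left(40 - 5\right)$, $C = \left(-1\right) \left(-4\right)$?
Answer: $1412650800$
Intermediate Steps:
$C = 4$
$V = 1790$ ($V = -100 + \left(4 + 50\right) \left(40 - 5\right) = -100 + 54 \cdot 35 = -100 + 1890 = 1790$)
$j{\left(p \right)} = 1790$
$\left(5330 + 23105\right) \left(j{\left(-20 \right)} + 47890\right) = \left(5330 + 23105\right) \left(1790 + 47890\right) = 28435 \cdot 49680 = 1412650800$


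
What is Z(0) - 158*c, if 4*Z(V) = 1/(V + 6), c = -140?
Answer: 530881/24 ≈ 22120.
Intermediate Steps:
Z(V) = 1/(4*(6 + V)) (Z(V) = 1/(4*(V + 6)) = 1/(4*(6 + V)))
Z(0) - 158*c = 1/(4*(6 + 0)) - 158*(-140) = (¼)/6 + 22120 = (¼)*(⅙) + 22120 = 1/24 + 22120 = 530881/24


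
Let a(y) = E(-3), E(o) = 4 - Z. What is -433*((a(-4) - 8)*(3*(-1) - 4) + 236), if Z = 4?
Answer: -126436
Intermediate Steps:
E(o) = 0 (E(o) = 4 - 1*4 = 4 - 4 = 0)
a(y) = 0
-433*((a(-4) - 8)*(3*(-1) - 4) + 236) = -433*((0 - 8)*(3*(-1) - 4) + 236) = -433*(-8*(-3 - 4) + 236) = -433*(-8*(-7) + 236) = -433*(56 + 236) = -433*292 = -126436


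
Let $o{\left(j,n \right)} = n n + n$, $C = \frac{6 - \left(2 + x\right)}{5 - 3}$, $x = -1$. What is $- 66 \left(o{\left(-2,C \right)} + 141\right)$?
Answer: $- \frac{19767}{2} \approx -9883.5$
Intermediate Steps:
$C = \frac{5}{2}$ ($C = \frac{6 - 1}{5 - 3} = \frac{6 + \left(-2 + 1\right)}{2} = \left(6 - 1\right) \frac{1}{2} = 5 \cdot \frac{1}{2} = \frac{5}{2} \approx 2.5$)
$o{\left(j,n \right)} = n + n^{2}$ ($o{\left(j,n \right)} = n^{2} + n = n + n^{2}$)
$- 66 \left(o{\left(-2,C \right)} + 141\right) = - 66 \left(\frac{5 \left(1 + \frac{5}{2}\right)}{2} + 141\right) = - 66 \left(\frac{5}{2} \cdot \frac{7}{2} + 141\right) = - 66 \left(\frac{35}{4} + 141\right) = \left(-66\right) \frac{599}{4} = - \frac{19767}{2}$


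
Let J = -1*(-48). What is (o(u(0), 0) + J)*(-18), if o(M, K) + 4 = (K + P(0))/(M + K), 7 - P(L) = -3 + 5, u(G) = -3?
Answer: -762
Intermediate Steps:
J = 48
P(L) = 5 (P(L) = 7 - (-3 + 5) = 7 - 1*2 = 7 - 2 = 5)
o(M, K) = -4 + (5 + K)/(K + M) (o(M, K) = -4 + (K + 5)/(M + K) = -4 + (5 + K)/(K + M))
(o(u(0), 0) + J)*(-18) = ((5 - 4*(-3) - 3*0)/(0 - 3) + 48)*(-18) = ((5 + 12 + 0)/(-3) + 48)*(-18) = (-⅓*17 + 48)*(-18) = (-17/3 + 48)*(-18) = (127/3)*(-18) = -762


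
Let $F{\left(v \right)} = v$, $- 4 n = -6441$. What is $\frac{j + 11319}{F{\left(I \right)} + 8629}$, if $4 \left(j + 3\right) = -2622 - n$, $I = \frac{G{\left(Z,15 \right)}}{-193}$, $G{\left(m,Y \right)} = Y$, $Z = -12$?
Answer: $\frac{31676511}{26646112} \approx 1.1888$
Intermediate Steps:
$n = \frac{6441}{4}$ ($n = \left(- \frac{1}{4}\right) \left(-6441\right) = \frac{6441}{4} \approx 1610.3$)
$I = - \frac{15}{193}$ ($I = \frac{15}{-193} = 15 \left(- \frac{1}{193}\right) = - \frac{15}{193} \approx -0.07772$)
$j = - \frac{16977}{16}$ ($j = -3 + \frac{-2622 - \frac{6441}{4}}{4} = -3 + \frac{1}{4} \left(- \frac{16929}{4}\right) = -3 - \frac{16929}{16} = - \frac{16977}{16} \approx -1061.1$)
$\frac{j + 11319}{F{\left(I \right)} + 8629} = \frac{- \frac{16977}{16} + 11319}{- \frac{15}{193} + 8629} = \frac{164127}{16 \cdot \frac{1665382}{193}} = \frac{164127}{16} \cdot \frac{193}{1665382} = \frac{31676511}{26646112}$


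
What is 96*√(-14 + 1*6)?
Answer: 192*I*√2 ≈ 271.53*I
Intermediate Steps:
96*√(-14 + 1*6) = 96*√(-14 + 6) = 96*√(-8) = 96*(2*I*√2) = 192*I*√2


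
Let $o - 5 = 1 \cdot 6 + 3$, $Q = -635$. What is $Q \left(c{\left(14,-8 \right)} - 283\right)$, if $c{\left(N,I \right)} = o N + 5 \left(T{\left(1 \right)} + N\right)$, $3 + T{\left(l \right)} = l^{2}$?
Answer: $17145$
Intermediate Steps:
$T{\left(l \right)} = -3 + l^{2}$
$o = 14$ ($o = 5 + \left(1 \cdot 6 + 3\right) = 5 + \left(6 + 3\right) = 5 + 9 = 14$)
$c{\left(N,I \right)} = -10 + 19 N$ ($c{\left(N,I \right)} = 14 N + 5 \left(\left(-3 + 1^{2}\right) + N\right) = 14 N + 5 \left(\left(-3 + 1\right) + N\right) = 14 N + 5 \left(-2 + N\right) = 14 N + \left(-10 + 5 N\right) = -10 + 19 N$)
$Q \left(c{\left(14,-8 \right)} - 283\right) = - 635 \left(\left(-10 + 19 \cdot 14\right) - 283\right) = - 635 \left(\left(-10 + 266\right) - 283\right) = - 635 \left(256 - 283\right) = \left(-635\right) \left(-27\right) = 17145$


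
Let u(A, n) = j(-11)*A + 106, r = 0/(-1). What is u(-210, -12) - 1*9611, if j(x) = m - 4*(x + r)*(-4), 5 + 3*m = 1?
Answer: 27735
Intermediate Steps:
m = -4/3 (m = -5/3 + (1/3)*1 = -5/3 + 1/3 = -4/3 ≈ -1.3333)
r = 0 (r = 0*(-1) = 0)
j(x) = -4/3 + 16*x (j(x) = -4/3 - 4*(x + 0)*(-4) = -4/3 - 4*x*(-4) = -4/3 + 16*x)
u(A, n) = 106 - 532*A/3 (u(A, n) = (-4/3 + 16*(-11))*A + 106 = (-4/3 - 176)*A + 106 = -532*A/3 + 106 = 106 - 532*A/3)
u(-210, -12) - 1*9611 = (106 - 532/3*(-210)) - 1*9611 = (106 + 37240) - 9611 = 37346 - 9611 = 27735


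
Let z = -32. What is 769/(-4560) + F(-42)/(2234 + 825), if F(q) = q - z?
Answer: -126209/734160 ≈ -0.17191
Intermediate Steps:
F(q) = 32 + q (F(q) = q - 1*(-32) = q + 32 = 32 + q)
769/(-4560) + F(-42)/(2234 + 825) = 769/(-4560) + (32 - 42)/(2234 + 825) = 769*(-1/4560) - 10/3059 = -769/4560 - 10*1/3059 = -769/4560 - 10/3059 = -126209/734160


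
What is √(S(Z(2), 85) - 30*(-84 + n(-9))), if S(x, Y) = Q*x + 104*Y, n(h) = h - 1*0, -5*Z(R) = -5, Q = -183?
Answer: √11447 ≈ 106.99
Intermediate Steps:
Z(R) = 1 (Z(R) = -⅕*(-5) = 1)
n(h) = h (n(h) = h + 0 = h)
S(x, Y) = -183*x + 104*Y
√(S(Z(2), 85) - 30*(-84 + n(-9))) = √((-183*1 + 104*85) - 30*(-84 - 9)) = √((-183 + 8840) - 30*(-93)) = √(8657 + 2790) = √11447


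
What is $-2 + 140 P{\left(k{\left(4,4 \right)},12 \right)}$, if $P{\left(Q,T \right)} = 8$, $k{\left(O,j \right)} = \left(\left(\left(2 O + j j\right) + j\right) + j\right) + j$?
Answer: $1118$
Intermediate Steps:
$k{\left(O,j \right)} = j^{2} + 2 O + 3 j$ ($k{\left(O,j \right)} = \left(\left(\left(2 O + j^{2}\right) + j\right) + j\right) + j = \left(\left(\left(j^{2} + 2 O\right) + j\right) + j\right) + j = \left(\left(j + j^{2} + 2 O\right) + j\right) + j = \left(j^{2} + 2 O + 2 j\right) + j = j^{2} + 2 O + 3 j$)
$-2 + 140 P{\left(k{\left(4,4 \right)},12 \right)} = -2 + 140 \cdot 8 = -2 + 1120 = 1118$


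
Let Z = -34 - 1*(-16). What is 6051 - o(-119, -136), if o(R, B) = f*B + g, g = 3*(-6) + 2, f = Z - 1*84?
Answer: -7805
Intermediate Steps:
Z = -18 (Z = -34 + 16 = -18)
f = -102 (f = -18 - 1*84 = -18 - 84 = -102)
g = -16 (g = -18 + 2 = -16)
o(R, B) = -16 - 102*B (o(R, B) = -102*B - 16 = -16 - 102*B)
6051 - o(-119, -136) = 6051 - (-16 - 102*(-136)) = 6051 - (-16 + 13872) = 6051 - 1*13856 = 6051 - 13856 = -7805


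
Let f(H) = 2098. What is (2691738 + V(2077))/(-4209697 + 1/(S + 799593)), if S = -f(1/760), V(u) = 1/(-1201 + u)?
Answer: -1880463295165055/2940917982696264 ≈ -0.63941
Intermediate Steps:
S = -2098 (S = -1*2098 = -2098)
(2691738 + V(2077))/(-4209697 + 1/(S + 799593)) = (2691738 + 1/(-1201 + 2077))/(-4209697 + 1/(-2098 + 799593)) = (2691738 + 1/876)/(-4209697 + 1/797495) = 2357962489/(876*(-3357212309014/797495)) = (2357962489/876)*(-797495/3357212309014) = -1880463295165055/2940917982696264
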